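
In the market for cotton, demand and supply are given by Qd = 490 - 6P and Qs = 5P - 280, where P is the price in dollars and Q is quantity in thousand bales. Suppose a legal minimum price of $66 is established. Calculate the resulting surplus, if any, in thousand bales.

Without the control the market clears where 490 - 6P = 5P - 280, i.e. P* = 70 and Q* = 70.
Since 66 is below P* = 70, the floor does not bind and the free-market outcome prevails.
Since the control does not bind, there is no surplus.

0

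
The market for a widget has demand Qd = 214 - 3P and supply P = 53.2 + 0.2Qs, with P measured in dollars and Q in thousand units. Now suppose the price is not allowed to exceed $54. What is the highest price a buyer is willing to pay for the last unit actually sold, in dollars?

70

Rearranging supply gives Qs = 5P - 266. In a free market, 214 - 3P = 5P - 266 gives the equilibrium P* = 60, Q* = 34.
The ceiling of 54 is below the equilibrium price 60, so it binds.
At P = 54: Qd = 214 - 3·54 = 52 and Qs = 5·54 - 266 = 4.
Only 4 units reach the market. On the demand curve, the marginal buyer's willingness to pay at Q = 4 is (214 - 4)/3 = 70.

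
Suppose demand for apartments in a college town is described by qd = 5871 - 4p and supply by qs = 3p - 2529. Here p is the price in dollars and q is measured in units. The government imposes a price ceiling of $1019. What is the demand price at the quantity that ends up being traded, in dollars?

1335.75

In a free market, 5871 - 4p = 3p - 2529 gives the equilibrium p* = 1200, q* = 1071.
Since 1019 < 1200, the ceiling is binding.
At p = 1019: qd = 5871 - 4·1019 = 1795 and qs = 3·1019 - 2529 = 528.
Only 528 units reach the market. On the demand curve, the marginal buyer's willingness to pay at q = 528 is (5871 - 528)/4 = 1335.75.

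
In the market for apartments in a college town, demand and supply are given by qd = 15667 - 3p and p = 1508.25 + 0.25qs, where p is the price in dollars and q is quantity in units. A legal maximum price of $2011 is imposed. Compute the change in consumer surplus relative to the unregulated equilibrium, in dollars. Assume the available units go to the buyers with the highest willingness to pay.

Rearranging supply gives qs = 4p - 6033. Without the control the market clears where 15667 - 3p = 4p - 6033, i.e. p* = 3100 and q* = 6367.
Because the ceiling (2011) lies below the market-clearing price, it is binding.
At p = 2011: qd = 15667 - 3·2011 = 9634 and qs = 4·2011 - 6033 = 2011.
Consumer surplus without the control is ½ · (15667/3 - 3100) · 6367 = 40538689/6.
With the ceiling, 2011 units are sold at 2011 (assume they go to the highest-value buyers). The demand price at q = 2011 is 4552, so CS = ½ · [(15667/3 - 2011) + (4552 - 2011)] · 2011 = 34703827/6.
Change in consumer surplus = 34703827/6 - 40538689/6 = -972477.

-972477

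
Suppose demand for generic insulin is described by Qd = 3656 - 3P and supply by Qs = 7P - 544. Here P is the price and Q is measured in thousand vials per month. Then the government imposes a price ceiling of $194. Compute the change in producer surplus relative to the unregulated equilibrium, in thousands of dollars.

-362730

In a free market, 3656 - 3P = 7P - 544 gives the equilibrium P* = 420, Q* = 2396.
The ceiling of 194 is below the equilibrium price 420, so it binds.
At P = 194: Qd = 3656 - 3·194 = 3074 and Qs = 7·194 - 544 = 814.
Producer surplus without the control is ½ · (420 - 544/7) · 2396 = 2870408/7.
With the ceiling, producers sell 814 units at 194, so PS = ½ · (194 - 544/7) · 814 = 331298/7.
Change in producer surplus = 331298/7 - 2870408/7 = -362730.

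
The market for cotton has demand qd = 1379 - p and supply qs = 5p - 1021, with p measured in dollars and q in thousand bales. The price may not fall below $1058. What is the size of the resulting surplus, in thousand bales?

3948

Without the control the market clears where 1379 - p = 5p - 1021, i.e. p* = 400 and q* = 979.
The floor of 1058 is above the equilibrium price 400, so it binds.
At p = 1058: qd = 1379 - 1058 = 321 and qs = 5·1058 - 1021 = 4269.
Surplus = qs - qd = 4269 - 321 = 3948.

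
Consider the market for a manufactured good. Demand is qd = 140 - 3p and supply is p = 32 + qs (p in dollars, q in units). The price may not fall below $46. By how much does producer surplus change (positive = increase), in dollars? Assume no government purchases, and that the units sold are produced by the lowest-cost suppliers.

Rearranging supply gives qs = p - 32. Without the control the market clears where 140 - 3p = p - 32, i.e. p* = 43 and q* = 11.
The floor of 46 is above the equilibrium price 43, so it binds.
At p = 46: qd = 140 - 3·46 = 2 and qs = 46 - 32 = 14.
Producer surplus without the control is ½ · (43 - 32) · 11 = 60.5.
With the floor, 2 units are sold at 46. The supply price at q = 2 is 34, so PS = ½ · [(46 - 32) + (46 - 34)] · 2 = 26.
Change in producer surplus = 26 - 60.5 = -34.5.

-34.5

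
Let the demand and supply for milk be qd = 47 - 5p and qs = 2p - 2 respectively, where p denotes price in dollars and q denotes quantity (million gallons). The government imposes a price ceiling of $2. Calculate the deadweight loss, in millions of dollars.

Setting quantity demanded equal to quantity supplied, 47 - 5p = 2p - 2, gives p* = 7 and q* = 12.
Because the ceiling (2) lies below the market-clearing price, it is binding.
At p = 2: qd = 47 - 5·2 = 37 and qs = 2·2 - 2 = 2.
Quantity traded falls to 2. At q = 2 the demand price is (47 - 2)/5 = 9 and the supply price is (2 + 2)/2 = 2.
Deadweight loss = ½ · (9 - 2) · (12 - 2) = ½ · 7 · 10 = 35.

35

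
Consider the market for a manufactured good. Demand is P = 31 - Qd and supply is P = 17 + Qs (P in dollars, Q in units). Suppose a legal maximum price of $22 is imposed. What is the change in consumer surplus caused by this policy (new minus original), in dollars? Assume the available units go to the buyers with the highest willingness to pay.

Rearranging demand gives Qd = 31 - P; rearranging supply gives Qs = P - 17. In a free market, 31 - P = P - 17 gives the equilibrium P* = 24, Q* = 7.
Because the ceiling (22) lies below the market-clearing price, it is binding.
At P = 22: Qd = 31 - 22 = 9 and Qs = 22 - 17 = 5.
Consumer surplus without the control is ½ · (31 - 24) · 7 = 24.5.
With the ceiling, 5 units are sold at 22 (assume they go to the highest-value buyers). The demand price at Q = 5 is 26, so CS = ½ · [(31 - 22) + (26 - 22)] · 5 = 32.5.
Change in consumer surplus = 32.5 - 24.5 = 8.

8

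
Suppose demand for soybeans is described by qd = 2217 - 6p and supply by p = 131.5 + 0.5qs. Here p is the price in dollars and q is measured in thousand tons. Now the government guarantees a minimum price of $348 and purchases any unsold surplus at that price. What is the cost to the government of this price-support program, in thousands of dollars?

105792

Rearranging supply gives qs = 2p - 263. Equilibrium: 2217 - 6p = 2p - 263, so 2480 = 8p and p* = 310, q* = 357.
The floor of 348 is above the equilibrium price 310, so it binds.
At p = 348: qd = 2217 - 6·348 = 129 and qs = 2·348 - 263 = 433.
Surplus = qs - qd = 304.
Government expenditure = surplus × support price = 304 × 348 = 105792.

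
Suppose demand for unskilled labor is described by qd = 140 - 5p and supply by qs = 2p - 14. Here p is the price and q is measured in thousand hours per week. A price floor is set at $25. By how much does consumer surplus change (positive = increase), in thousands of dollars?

-67.5

Without the control the market clears where 140 - 5p = 2p - 14, i.e. p* = 22 and q* = 30.
Because the floor (25) lies above the market-clearing price, it is binding.
At p = 25: qd = 140 - 5·25 = 15 and qs = 2·25 - 14 = 36.
Consumer surplus without the control is ½ · (28 - 22) · 30 = 90.
With the floor, consumers buy 15 units at 25, so CS = ½ · (28 - 25) · 15 = 22.5.
Change in consumer surplus = 22.5 - 90 = -67.5.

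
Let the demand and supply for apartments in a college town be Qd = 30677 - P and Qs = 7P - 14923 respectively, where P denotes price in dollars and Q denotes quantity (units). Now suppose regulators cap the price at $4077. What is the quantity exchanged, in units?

In a free market, 30677 - P = 7P - 14923 gives the equilibrium P* = 5700, Q* = 24977.
Since 4077 < 5700, the ceiling is binding.
At P = 4077: Qd = 30677 - 4077 = 26600 and Qs = 7·4077 - 14923 = 13616.
The quantity actually transacted is the short side, supply: 13616.

13616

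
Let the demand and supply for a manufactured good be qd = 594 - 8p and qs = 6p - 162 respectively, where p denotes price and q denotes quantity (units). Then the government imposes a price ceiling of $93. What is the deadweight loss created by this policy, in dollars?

0

Without the control the market clears where 594 - 8p = 6p - 162, i.e. p* = 54 and q* = 162.
Since 93 is above p* = 54, the ceiling does not bind and the free-market outcome prevails.
Since the control does not bind, no trades are prevented and deadweight loss is zero.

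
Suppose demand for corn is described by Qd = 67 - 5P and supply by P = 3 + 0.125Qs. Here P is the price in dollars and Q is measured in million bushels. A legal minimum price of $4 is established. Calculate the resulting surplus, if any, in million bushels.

0

Rearranging supply gives Qs = 8P - 24. Without the control the market clears where 67 - 5P = 8P - 24, i.e. P* = 7 and Q* = 32.
The floor of 4 is below the equilibrium price 7, so it is not binding; the market clears at P* = 7, Q* = 32.
Since the control does not bind, there is no surplus.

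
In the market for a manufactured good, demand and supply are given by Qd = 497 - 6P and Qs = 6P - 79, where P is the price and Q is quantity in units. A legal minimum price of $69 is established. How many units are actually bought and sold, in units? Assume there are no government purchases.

83

Equilibrium: 497 - 6P = 6P - 79, so 576 = 12P and P* = 48, Q* = 209.
Since 69 > 48, the floor is binding.
At P = 69: Qd = 497 - 6·69 = 83 and Qs = 6·69 - 79 = 335.
The quantity actually transacted is the short side, demand: 83.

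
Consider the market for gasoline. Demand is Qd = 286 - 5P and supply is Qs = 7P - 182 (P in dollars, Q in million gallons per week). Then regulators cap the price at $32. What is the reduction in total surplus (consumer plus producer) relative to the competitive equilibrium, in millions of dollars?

411.6

Equilibrium: 286 - 5P = 7P - 182, so 468 = 12P and P* = 39, Q* = 91.
Since 32 < 39, the ceiling is binding.
At P = 32: Qd = 286 - 5·32 = 126 and Qs = 7·32 - 182 = 42.
Quantity traded falls to 42. At Q = 42 the demand price is (286 - 42)/5 = 48.8 and the supply price is (182 + 42)/7 = 32.
Deadweight loss = ½ · (48.8 - 32) · (91 - 42) = ½ · 16.8 · 49 = 411.6.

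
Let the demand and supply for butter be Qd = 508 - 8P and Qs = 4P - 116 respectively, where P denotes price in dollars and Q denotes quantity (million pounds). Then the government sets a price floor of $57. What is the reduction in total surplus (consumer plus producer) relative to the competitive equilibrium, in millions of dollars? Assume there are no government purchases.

300

Setting quantity demanded equal to quantity supplied, 508 - 8P = 4P - 116, gives P* = 52 and Q* = 92.
Since 57 > 52, the floor is binding.
At P = 57: Qd = 508 - 8·57 = 52 and Qs = 4·57 - 116 = 112.
Quantity traded falls to 52. At Q = 52 the demand price is (508 - 52)/8 = 57 and the supply price is (116 + 52)/4 = 42.
Deadweight loss = ½ · (57 - 42) · (92 - 52) = ½ · 15 · 40 = 300.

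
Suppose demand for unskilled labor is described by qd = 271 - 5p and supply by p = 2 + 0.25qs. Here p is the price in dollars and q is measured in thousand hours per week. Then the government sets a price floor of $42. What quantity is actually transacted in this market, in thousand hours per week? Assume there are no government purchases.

Rearranging supply gives qs = 4p - 8. Equilibrium: 271 - 5p = 4p - 8, so 279 = 9p and p* = 31, q* = 116.
The floor of 42 is above the equilibrium price 31, so it binds.
At p = 42: qd = 271 - 5·42 = 61 and qs = 4·42 - 8 = 160.
The quantity actually transacted is the short side, demand: 61.

61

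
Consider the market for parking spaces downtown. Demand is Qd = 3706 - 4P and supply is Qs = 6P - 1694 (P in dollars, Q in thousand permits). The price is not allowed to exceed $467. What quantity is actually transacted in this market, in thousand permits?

1108

Setting quantity demanded equal to quantity supplied, 3706 - 4P = 6P - 1694, gives P* = 540 and Q* = 1546.
Since 467 < 540, the ceiling is binding.
At P = 467: Qd = 3706 - 4·467 = 1838 and Qs = 6·467 - 1694 = 1108.
The quantity actually transacted is the short side, supply: 1108.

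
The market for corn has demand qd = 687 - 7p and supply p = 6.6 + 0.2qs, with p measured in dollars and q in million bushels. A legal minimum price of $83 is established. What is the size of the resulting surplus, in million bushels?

276

Rearranging supply gives qs = 5p - 33. In a free market, 687 - 7p = 5p - 33 gives the equilibrium p* = 60, q* = 267.
Since 83 > 60, the floor is binding.
At p = 83: qd = 687 - 7·83 = 106 and qs = 5·83 - 33 = 382.
Surplus = qs - qd = 382 - 106 = 276.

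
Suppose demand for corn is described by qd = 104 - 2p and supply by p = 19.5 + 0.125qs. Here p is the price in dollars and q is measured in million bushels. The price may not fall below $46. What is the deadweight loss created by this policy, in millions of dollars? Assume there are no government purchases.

500

Rearranging supply gives qs = 8p - 156. Setting quantity demanded equal to quantity supplied, 104 - 2p = 8p - 156, gives p* = 26 and q* = 52.
Since 46 > 26, the floor is binding.
At p = 46: qd = 104 - 2·46 = 12 and qs = 8·46 - 156 = 212.
Quantity traded falls to 12. At q = 12 the demand price is (104 - 12)/2 = 46 and the supply price is (156 + 12)/8 = 21.
Deadweight loss = ½ · (46 - 21) · (52 - 12) = ½ · 25 · 40 = 500.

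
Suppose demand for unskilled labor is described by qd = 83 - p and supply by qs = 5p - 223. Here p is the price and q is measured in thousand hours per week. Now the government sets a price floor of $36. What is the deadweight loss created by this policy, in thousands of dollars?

Without the control the market clears where 83 - p = 5p - 223, i.e. p* = 51 and q* = 32.
Since 36 is below p* = 51, the floor does not bind and the free-market outcome prevails.
Since the control does not bind, no trades are prevented and deadweight loss is zero.

0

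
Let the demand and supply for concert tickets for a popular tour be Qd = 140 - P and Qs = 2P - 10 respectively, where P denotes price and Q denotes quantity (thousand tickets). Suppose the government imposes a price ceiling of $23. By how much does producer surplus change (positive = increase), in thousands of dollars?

Without the control the market clears where 140 - P = 2P - 10, i.e. P* = 50 and Q* = 90.
Since 23 < 50, the ceiling is binding.
At P = 23: Qd = 140 - 23 = 117 and Qs = 2·23 - 10 = 36.
Producer surplus without the control is ½ · (50 - 5) · 90 = 2025.
With the ceiling, producers sell 36 units at 23, so PS = ½ · (23 - 5) · 36 = 324.
Change in producer surplus = 324 - 2025 = -1701.

-1701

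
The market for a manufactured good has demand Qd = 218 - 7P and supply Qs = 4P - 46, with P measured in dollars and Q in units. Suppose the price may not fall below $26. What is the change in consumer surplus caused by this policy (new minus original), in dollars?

Equilibrium: 218 - 7P = 4P - 46, so 264 = 11P and P* = 24, Q* = 50.
Because the floor (26) lies above the market-clearing price, it is binding.
At P = 26: Qd = 218 - 7·26 = 36 and Qs = 4·26 - 46 = 58.
Consumer surplus without the control is ½ · (218/7 - 24) · 50 = 1250/7.
With the floor, consumers buy 36 units at 26, so CS = ½ · (218/7 - 26) · 36 = 648/7.
Change in consumer surplus = 648/7 - 1250/7 = -86.

-86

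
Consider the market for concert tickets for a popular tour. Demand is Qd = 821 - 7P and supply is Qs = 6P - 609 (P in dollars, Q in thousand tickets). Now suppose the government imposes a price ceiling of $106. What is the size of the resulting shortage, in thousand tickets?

52

Without the control the market clears where 821 - 7P = 6P - 609, i.e. P* = 110 and Q* = 51.
Because the ceiling (106) lies below the market-clearing price, it is binding.
At P = 106: Qd = 821 - 7·106 = 79 and Qs = 6·106 - 609 = 27.
Shortage = Qd - Qs = 79 - 27 = 52.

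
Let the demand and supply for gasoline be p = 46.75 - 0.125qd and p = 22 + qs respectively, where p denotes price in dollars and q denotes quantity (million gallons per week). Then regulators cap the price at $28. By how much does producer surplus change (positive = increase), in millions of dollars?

Rearranging demand gives qd = 374 - 8p; rearranging supply gives qs = p - 22. Without the control the market clears where 374 - 8p = p - 22, i.e. p* = 44 and q* = 22.
Because the ceiling (28) lies below the market-clearing price, it is binding.
At p = 28: qd = 374 - 8·28 = 150 and qs = 28 - 22 = 6.
Producer surplus without the control is ½ · (44 - 22) · 22 = 242.
With the ceiling, producers sell 6 units at 28, so PS = ½ · (28 - 22) · 6 = 18.
Change in producer surplus = 18 - 242 = -224.

-224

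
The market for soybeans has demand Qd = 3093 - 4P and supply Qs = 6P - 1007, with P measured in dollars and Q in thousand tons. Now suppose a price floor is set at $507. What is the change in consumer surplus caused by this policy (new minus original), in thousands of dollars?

In a free market, 3093 - 4P = 6P - 1007 gives the equilibrium P* = 410, Q* = 1453.
The floor of 507 is above the equilibrium price 410, so it binds.
At P = 507: Qd = 3093 - 4·507 = 1065 and Qs = 6·507 - 1007 = 2035.
Consumer surplus without the control is ½ · (773.25 - 410) · 1453 = 263901.125.
With the floor, consumers buy 1065 units at 507, so CS = ½ · (773.25 - 507) · 1065 = 141778.125.
Change in consumer surplus = 141778.125 - 263901.125 = -122123.

-122123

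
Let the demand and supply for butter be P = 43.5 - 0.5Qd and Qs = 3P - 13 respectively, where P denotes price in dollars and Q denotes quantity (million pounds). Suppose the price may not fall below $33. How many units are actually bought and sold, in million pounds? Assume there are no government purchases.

Rearranging demand gives Qd = 87 - 2P. Setting quantity demanded equal to quantity supplied, 87 - 2P = 3P - 13, gives P* = 20 and Q* = 47.
Because the floor (33) lies above the market-clearing price, it is binding.
At P = 33: Qd = 87 - 2·33 = 21 and Qs = 3·33 - 13 = 86.
The quantity actually transacted is the short side, demand: 21.

21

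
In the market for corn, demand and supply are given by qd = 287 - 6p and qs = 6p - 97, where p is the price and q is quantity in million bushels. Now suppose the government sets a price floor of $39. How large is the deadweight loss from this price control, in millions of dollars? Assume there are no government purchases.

294

Equilibrium: 287 - 6p = 6p - 97, so 384 = 12p and p* = 32, q* = 95.
Because the floor (39) lies above the market-clearing price, it is binding.
At p = 39: qd = 287 - 6·39 = 53 and qs = 6·39 - 97 = 137.
Quantity traded falls to 53. At q = 53 the demand price is (287 - 53)/6 = 39 and the supply price is (97 + 53)/6 = 25.
Deadweight loss = ½ · (39 - 25) · (95 - 53) = ½ · 14 · 42 = 294.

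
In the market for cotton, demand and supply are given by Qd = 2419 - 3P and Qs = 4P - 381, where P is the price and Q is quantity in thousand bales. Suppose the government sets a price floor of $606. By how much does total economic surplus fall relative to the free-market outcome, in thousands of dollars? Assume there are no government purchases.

111394.5

Setting quantity demanded equal to quantity supplied, 2419 - 3P = 4P - 381, gives P* = 400 and Q* = 1219.
The floor of 606 is above the equilibrium price 400, so it binds.
At P = 606: Qd = 2419 - 3·606 = 601 and Qs = 4·606 - 381 = 2043.
Quantity traded falls to 601. At Q = 601 the demand price is (2419 - 601)/3 = 606 and the supply price is (381 + 601)/4 = 245.5.
Deadweight loss = ½ · (606 - 245.5) · (1219 - 601) = ½ · 360.5 · 618 = 111394.5.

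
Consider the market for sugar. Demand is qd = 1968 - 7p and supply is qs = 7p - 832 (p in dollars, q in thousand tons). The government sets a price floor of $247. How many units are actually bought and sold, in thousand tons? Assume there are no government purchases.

Without the control the market clears where 1968 - 7p = 7p - 832, i.e. p* = 200 and q* = 568.
Because the floor (247) lies above the market-clearing price, it is binding.
At p = 247: qd = 1968 - 7·247 = 239 and qs = 7·247 - 832 = 897.
The quantity actually transacted is the short side, demand: 239.

239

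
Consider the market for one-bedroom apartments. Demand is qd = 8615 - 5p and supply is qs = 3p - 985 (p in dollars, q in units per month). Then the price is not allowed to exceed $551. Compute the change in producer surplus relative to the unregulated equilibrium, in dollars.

In a free market, 8615 - 5p = 3p - 985 gives the equilibrium p* = 1200, q* = 2615.
Since 551 < 1200, the ceiling is binding.
At p = 551: qd = 8615 - 5·551 = 5860 and qs = 3·551 - 985 = 668.
Producer surplus without the control is ½ · (1200 - 985/3) · 2615 = 6838225/6.
With the ceiling, producers sell 668 units at 551, so PS = ½ · (551 - 985/3) · 668 = 223112/3.
Change in producer surplus = 223112/3 - 6838225/6 = -1065333.5.

-1065333.5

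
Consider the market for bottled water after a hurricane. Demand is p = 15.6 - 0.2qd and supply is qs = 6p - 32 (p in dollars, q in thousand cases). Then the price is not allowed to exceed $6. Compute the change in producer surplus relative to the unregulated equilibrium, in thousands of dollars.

Rearranging demand gives qd = 78 - 5p. In a free market, 78 - 5p = 6p - 32 gives the equilibrium p* = 10, q* = 28.
Since 6 < 10, the ceiling is binding.
At p = 6: qd = 78 - 5·6 = 48 and qs = 6·6 - 32 = 4.
Producer surplus without the control is ½ · (10 - 16/3) · 28 = 196/3.
With the ceiling, producers sell 4 units at 6, so PS = ½ · (6 - 16/3) · 4 = 4/3.
Change in producer surplus = 4/3 - 196/3 = -64.

-64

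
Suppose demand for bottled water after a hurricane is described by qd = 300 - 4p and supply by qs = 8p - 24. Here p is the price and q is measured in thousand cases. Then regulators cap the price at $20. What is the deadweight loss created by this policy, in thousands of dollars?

588

In a free market, 300 - 4p = 8p - 24 gives the equilibrium p* = 27, q* = 192.
The ceiling of 20 is below the equilibrium price 27, so it binds.
At p = 20: qd = 300 - 4·20 = 220 and qs = 8·20 - 24 = 136.
Quantity traded falls to 136. At q = 136 the demand price is (300 - 136)/4 = 41 and the supply price is (24 + 136)/8 = 20.
Deadweight loss = ½ · (41 - 20) · (192 - 136) = ½ · 21 · 56 = 588.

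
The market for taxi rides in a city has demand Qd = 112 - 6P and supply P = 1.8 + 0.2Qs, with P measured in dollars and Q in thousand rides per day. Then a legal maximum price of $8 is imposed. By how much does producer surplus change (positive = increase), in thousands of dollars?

-115.5

Rearranging supply gives Qs = 5P - 9. In a free market, 112 - 6P = 5P - 9 gives the equilibrium P* = 11, Q* = 46.
Because the ceiling (8) lies below the market-clearing price, it is binding.
At P = 8: Qd = 112 - 6·8 = 64 and Qs = 5·8 - 9 = 31.
Producer surplus without the control is ½ · (11 - 1.8) · 46 = 211.6.
With the ceiling, producers sell 31 units at 8, so PS = ½ · (8 - 1.8) · 31 = 96.1.
Change in producer surplus = 96.1 - 211.6 = -115.5.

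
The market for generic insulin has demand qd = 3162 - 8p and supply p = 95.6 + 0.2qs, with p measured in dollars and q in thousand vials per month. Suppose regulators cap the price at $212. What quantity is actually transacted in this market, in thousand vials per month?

582

Rearranging supply gives qs = 5p - 478. Equilibrium: 3162 - 8p = 5p - 478, so 3640 = 13p and p* = 280, q* = 922.
The ceiling of 212 is below the equilibrium price 280, so it binds.
At p = 212: qd = 3162 - 8·212 = 1466 and qs = 5·212 - 478 = 582.
The quantity actually transacted is the short side, supply: 582.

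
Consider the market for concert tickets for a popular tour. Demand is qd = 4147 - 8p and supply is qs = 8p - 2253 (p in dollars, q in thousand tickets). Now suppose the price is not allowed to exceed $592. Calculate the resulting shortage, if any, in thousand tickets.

0

In a free market, 4147 - 8p = 8p - 2253 gives the equilibrium p* = 400, q* = 947.
The ceiling of 592 is above the equilibrium price 400, so it is not binding; the market clears at p* = 400, q* = 947.
Since the control does not bind, there is no shortage.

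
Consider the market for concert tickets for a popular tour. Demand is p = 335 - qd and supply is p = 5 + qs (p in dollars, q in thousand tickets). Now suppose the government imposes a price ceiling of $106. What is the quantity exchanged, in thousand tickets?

Rearranging demand gives qd = 335 - p; rearranging supply gives qs = p - 5. Equilibrium: 335 - p = p - 5, so 340 = 2p and p* = 170, q* = 165.
The ceiling of 106 is below the equilibrium price 170, so it binds.
At p = 106: qd = 335 - 106 = 229 and qs = 106 - 5 = 101.
The quantity actually transacted is the short side, supply: 101.

101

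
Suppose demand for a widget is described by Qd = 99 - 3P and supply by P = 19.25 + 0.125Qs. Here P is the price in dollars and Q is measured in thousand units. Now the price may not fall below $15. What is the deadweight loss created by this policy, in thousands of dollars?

Rearranging supply gives Qs = 8P - 154. Without the control the market clears where 99 - 3P = 8P - 154, i.e. P* = 23 and Q* = 30.
Since 15 is below P* = 23, the floor does not bind and the free-market outcome prevails.
Since the control does not bind, no trades are prevented and deadweight loss is zero.

0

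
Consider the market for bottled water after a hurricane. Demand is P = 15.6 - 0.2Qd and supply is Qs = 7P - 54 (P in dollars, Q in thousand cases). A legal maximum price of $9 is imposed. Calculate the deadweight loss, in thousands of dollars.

33.6

Rearranging demand gives Qd = 78 - 5P. In a free market, 78 - 5P = 7P - 54 gives the equilibrium P* = 11, Q* = 23.
Since 9 < 11, the ceiling is binding.
At P = 9: Qd = 78 - 5·9 = 33 and Qs = 7·9 - 54 = 9.
Quantity traded falls to 9. At Q = 9 the demand price is (78 - 9)/5 = 13.8 and the supply price is (54 + 9)/7 = 9.
Deadweight loss = ½ · (13.8 - 9) · (23 - 9) = ½ · 4.8 · 14 = 33.6.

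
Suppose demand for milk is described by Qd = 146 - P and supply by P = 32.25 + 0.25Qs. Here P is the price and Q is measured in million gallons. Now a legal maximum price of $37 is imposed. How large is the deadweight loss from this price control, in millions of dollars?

3240

Rearranging supply gives Qs = 4P - 129. Setting quantity demanded equal to quantity supplied, 146 - P = 4P - 129, gives P* = 55 and Q* = 91.
Since 37 < 55, the ceiling is binding.
At P = 37: Qd = 146 - 37 = 109 and Qs = 4·37 - 129 = 19.
Quantity traded falls to 19. At Q = 19 the demand price is 146 - 19 = 127 and the supply price is (129 + 19)/4 = 37.
Deadweight loss = ½ · (127 - 37) · (91 - 19) = ½ · 90 · 72 = 3240.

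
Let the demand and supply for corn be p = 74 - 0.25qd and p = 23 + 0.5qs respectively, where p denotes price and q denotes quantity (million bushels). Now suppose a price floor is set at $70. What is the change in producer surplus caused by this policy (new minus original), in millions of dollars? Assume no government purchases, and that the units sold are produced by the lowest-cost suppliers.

-468

Rearranging demand gives qd = 296 - 4p; rearranging supply gives qs = 2p - 46. Equilibrium: 296 - 4p = 2p - 46, so 342 = 6p and p* = 57, q* = 68.
Because the floor (70) lies above the market-clearing price, it is binding.
At p = 70: qd = 296 - 4·70 = 16 and qs = 2·70 - 46 = 94.
Producer surplus without the control is ½ · (57 - 23) · 68 = 1156.
With the floor, 16 units are sold at 70. The supply price at q = 16 is 31, so PS = ½ · [(70 - 23) + (70 - 31)] · 16 = 688.
Change in producer surplus = 688 - 1156 = -468.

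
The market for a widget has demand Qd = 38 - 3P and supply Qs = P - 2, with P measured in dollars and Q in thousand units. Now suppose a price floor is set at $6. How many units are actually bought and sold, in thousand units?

Equilibrium: 38 - 3P = P - 2, so 40 = 4P and P* = 10, Q* = 8.
The floor of 6 is below the equilibrium price 10, so it is not binding; the market clears at P* = 10, Q* = 8.

8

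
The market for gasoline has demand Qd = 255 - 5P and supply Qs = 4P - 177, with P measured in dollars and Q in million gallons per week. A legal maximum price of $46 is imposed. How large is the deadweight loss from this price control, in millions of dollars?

14.4

In a free market, 255 - 5P = 4P - 177 gives the equilibrium P* = 48, Q* = 15.
The ceiling of 46 is below the equilibrium price 48, so it binds.
At P = 46: Qd = 255 - 5·46 = 25 and Qs = 4·46 - 177 = 7.
Quantity traded falls to 7. At Q = 7 the demand price is (255 - 7)/5 = 49.6 and the supply price is (177 + 7)/4 = 46.
Deadweight loss = ½ · (49.6 - 46) · (15 - 7) = ½ · 3.6 · 8 = 14.4.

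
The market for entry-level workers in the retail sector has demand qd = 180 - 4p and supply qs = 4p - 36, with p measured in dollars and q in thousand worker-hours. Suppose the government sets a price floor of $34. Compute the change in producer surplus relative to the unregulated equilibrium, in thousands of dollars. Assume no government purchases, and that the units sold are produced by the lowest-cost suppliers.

Equilibrium: 180 - 4p = 4p - 36, so 216 = 8p and p* = 27, q* = 72.
The floor of 34 is above the equilibrium price 27, so it binds.
At p = 34: qd = 180 - 4·34 = 44 and qs = 4·34 - 36 = 100.
Producer surplus without the control is ½ · (27 - 9) · 72 = 648.
With the floor, 44 units are sold at 34. The supply price at q = 44 is 20, so PS = ½ · [(34 - 9) + (34 - 20)] · 44 = 858.
Change in producer surplus = 858 - 648 = 210.

210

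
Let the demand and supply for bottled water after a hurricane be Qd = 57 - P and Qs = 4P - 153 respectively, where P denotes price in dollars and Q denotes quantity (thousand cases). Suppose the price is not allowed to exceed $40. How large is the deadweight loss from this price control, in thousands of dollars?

40

In a free market, 57 - P = 4P - 153 gives the equilibrium P* = 42, Q* = 15.
The ceiling of 40 is below the equilibrium price 42, so it binds.
At P = 40: Qd = 57 - 40 = 17 and Qs = 4·40 - 153 = 7.
Quantity traded falls to 7. At Q = 7 the demand price is 57 - 7 = 50 and the supply price is (153 + 7)/4 = 40.
Deadweight loss = ½ · (50 - 40) · (15 - 7) = ½ · 10 · 8 = 40.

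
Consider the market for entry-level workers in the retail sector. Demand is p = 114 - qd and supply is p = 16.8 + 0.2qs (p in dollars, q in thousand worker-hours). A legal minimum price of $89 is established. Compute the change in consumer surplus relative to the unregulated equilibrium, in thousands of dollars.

-2968

Rearranging demand gives qd = 114 - p; rearranging supply gives qs = 5p - 84. In a free market, 114 - p = 5p - 84 gives the equilibrium p* = 33, q* = 81.
Because the floor (89) lies above the market-clearing price, it is binding.
At p = 89: qd = 114 - 89 = 25 and qs = 5·89 - 84 = 361.
Consumer surplus without the control is ½ · (114 - 33) · 81 = 3280.5.
With the floor, consumers buy 25 units at 89, so CS = ½ · (114 - 89) · 25 = 312.5.
Change in consumer surplus = 312.5 - 3280.5 = -2968.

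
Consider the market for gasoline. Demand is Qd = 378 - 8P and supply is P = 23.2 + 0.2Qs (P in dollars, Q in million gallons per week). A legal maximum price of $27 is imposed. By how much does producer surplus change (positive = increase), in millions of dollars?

Rearranging supply gives Qs = 5P - 116. Equilibrium: 378 - 8P = 5P - 116, so 494 = 13P and P* = 38, Q* = 74.
Because the ceiling (27) lies below the market-clearing price, it is binding.
At P = 27: Qd = 378 - 8·27 = 162 and Qs = 5·27 - 116 = 19.
Producer surplus without the control is ½ · (38 - 23.2) · 74 = 547.6.
With the ceiling, producers sell 19 units at 27, so PS = ½ · (27 - 23.2) · 19 = 36.1.
Change in producer surplus = 36.1 - 547.6 = -511.5.

-511.5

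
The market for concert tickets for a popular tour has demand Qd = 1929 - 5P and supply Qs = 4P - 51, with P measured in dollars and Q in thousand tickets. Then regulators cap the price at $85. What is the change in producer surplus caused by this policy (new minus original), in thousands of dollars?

Equilibrium: 1929 - 5P = 4P - 51, so 1980 = 9P and P* = 220, Q* = 829.
Since 85 < 220, the ceiling is binding.
At P = 85: Qd = 1929 - 5·85 = 1504 and Qs = 4·85 - 51 = 289.
Producer surplus without the control is ½ · (220 - 12.75) · 829 = 85905.125.
With the ceiling, producers sell 289 units at 85, so PS = ½ · (85 - 12.75) · 289 = 10440.125.
Change in producer surplus = 10440.125 - 85905.125 = -75465.

-75465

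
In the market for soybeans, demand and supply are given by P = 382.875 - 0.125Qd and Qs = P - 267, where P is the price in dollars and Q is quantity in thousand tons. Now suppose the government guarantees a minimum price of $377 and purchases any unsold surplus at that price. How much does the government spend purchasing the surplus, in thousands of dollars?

23751

Rearranging demand gives Qd = 3063 - 8P. Equilibrium: 3063 - 8P = P - 267, so 3330 = 9P and P* = 370, Q* = 103.
The floor of 377 is above the equilibrium price 370, so it binds.
At P = 377: Qd = 3063 - 8·377 = 47 and Qs = 377 - 267 = 110.
Surplus = Qs - Qd = 63.
Government expenditure = surplus × support price = 63 × 377 = 23751.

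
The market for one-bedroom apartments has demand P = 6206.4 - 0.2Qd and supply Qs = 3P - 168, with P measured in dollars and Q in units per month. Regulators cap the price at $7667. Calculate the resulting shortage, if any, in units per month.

Rearranging demand gives Qd = 31032 - 5P. Without the control the market clears where 31032 - 5P = 3P - 168, i.e. P* = 3900 and Q* = 11532.
The ceiling of 7667 is above the equilibrium price 3900, so it is not binding; the market clears at P* = 3900, Q* = 11532.
Since the control does not bind, there is no shortage.

0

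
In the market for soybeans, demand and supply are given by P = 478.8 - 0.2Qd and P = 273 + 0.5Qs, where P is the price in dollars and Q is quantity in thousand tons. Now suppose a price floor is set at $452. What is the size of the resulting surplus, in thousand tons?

Rearranging demand gives Qd = 2394 - 5P; rearranging supply gives Qs = 2P - 546. Equilibrium: 2394 - 5P = 2P - 546, so 2940 = 7P and P* = 420, Q* = 294.
Because the floor (452) lies above the market-clearing price, it is binding.
At P = 452: Qd = 2394 - 5·452 = 134 and Qs = 2·452 - 546 = 358.
Surplus = Qs - Qd = 358 - 134 = 224.

224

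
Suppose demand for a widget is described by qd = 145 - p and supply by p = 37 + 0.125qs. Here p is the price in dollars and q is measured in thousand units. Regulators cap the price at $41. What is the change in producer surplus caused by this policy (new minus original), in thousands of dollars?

Rearranging supply gives qs = 8p - 296. In a free market, 145 - p = 8p - 296 gives the equilibrium p* = 49, q* = 96.
The ceiling of 41 is below the equilibrium price 49, so it binds.
At p = 41: qd = 145 - 41 = 104 and qs = 8·41 - 296 = 32.
Producer surplus without the control is ½ · (49 - 37) · 96 = 576.
With the ceiling, producers sell 32 units at 41, so PS = ½ · (41 - 37) · 32 = 64.
Change in producer surplus = 64 - 576 = -512.

-512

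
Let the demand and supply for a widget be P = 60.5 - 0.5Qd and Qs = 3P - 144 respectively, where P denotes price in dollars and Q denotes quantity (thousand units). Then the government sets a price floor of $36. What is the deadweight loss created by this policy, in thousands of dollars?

Rearranging demand gives Qd = 121 - 2P. Equilibrium: 121 - 2P = 3P - 144, so 265 = 5P and P* = 53, Q* = 15.
The floor of 36 is below the equilibrium price 53, so it is not binding; the market clears at P* = 53, Q* = 15.
Since the control does not bind, no trades are prevented and deadweight loss is zero.

0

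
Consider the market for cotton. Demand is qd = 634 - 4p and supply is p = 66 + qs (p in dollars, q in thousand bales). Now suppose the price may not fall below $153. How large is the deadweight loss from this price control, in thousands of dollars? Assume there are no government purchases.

1690

Rearranging supply gives qs = p - 66. Without the control the market clears where 634 - 4p = p - 66, i.e. p* = 140 and q* = 74.
Since 153 > 140, the floor is binding.
At p = 153: qd = 634 - 4·153 = 22 and qs = 153 - 66 = 87.
Quantity traded falls to 22. At q = 22 the demand price is (634 - 22)/4 = 153 and the supply price is 66 + 22 = 88.
Deadweight loss = ½ · (153 - 88) · (74 - 22) = ½ · 65 · 52 = 1690.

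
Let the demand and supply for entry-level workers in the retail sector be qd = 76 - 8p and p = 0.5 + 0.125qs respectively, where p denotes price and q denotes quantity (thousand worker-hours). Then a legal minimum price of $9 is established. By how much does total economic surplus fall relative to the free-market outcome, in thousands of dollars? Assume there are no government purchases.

Rearranging supply gives qs = 8p - 4. In a free market, 76 - 8p = 8p - 4 gives the equilibrium p* = 5, q* = 36.
The floor of 9 is above the equilibrium price 5, so it binds.
At p = 9: qd = 76 - 8·9 = 4 and qs = 8·9 - 4 = 68.
Quantity traded falls to 4. At q = 4 the demand price is (76 - 4)/8 = 9 and the supply price is (4 + 4)/8 = 1.
Deadweight loss = ½ · (9 - 1) · (36 - 4) = ½ · 8 · 32 = 128.

128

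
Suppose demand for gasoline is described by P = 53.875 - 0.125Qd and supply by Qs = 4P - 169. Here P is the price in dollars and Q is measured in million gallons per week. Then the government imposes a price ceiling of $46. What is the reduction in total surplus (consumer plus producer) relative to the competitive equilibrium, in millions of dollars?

Rearranging demand gives Qd = 431 - 8P. Without the control the market clears where 431 - 8P = 4P - 169, i.e. P* = 50 and Q* = 31.
Because the ceiling (46) lies below the market-clearing price, it is binding.
At P = 46: Qd = 431 - 8·46 = 63 and Qs = 4·46 - 169 = 15.
Quantity traded falls to 15. At Q = 15 the demand price is (431 - 15)/8 = 52 and the supply price is (169 + 15)/4 = 46.
Deadweight loss = ½ · (52 - 46) · (31 - 15) = ½ · 6 · 16 = 48.

48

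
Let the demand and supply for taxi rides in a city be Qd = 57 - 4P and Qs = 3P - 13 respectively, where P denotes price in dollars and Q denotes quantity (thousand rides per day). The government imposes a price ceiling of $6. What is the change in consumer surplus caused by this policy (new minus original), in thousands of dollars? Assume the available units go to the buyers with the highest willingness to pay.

In a free market, 57 - 4P = 3P - 13 gives the equilibrium P* = 10, Q* = 17.
Because the ceiling (6) lies below the market-clearing price, it is binding.
At P = 6: Qd = 57 - 4·6 = 33 and Qs = 3·6 - 13 = 5.
Consumer surplus without the control is ½ · (14.25 - 10) · 17 = 36.125.
With the ceiling, 5 units are sold at 6 (assume they go to the highest-value buyers). The demand price at Q = 5 is 13, so CS = ½ · [(14.25 - 6) + (13 - 6)] · 5 = 38.125.
Change in consumer surplus = 38.125 - 36.125 = 2.

2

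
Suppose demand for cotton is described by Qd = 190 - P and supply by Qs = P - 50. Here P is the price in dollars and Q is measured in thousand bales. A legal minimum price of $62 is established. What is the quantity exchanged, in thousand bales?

Equilibrium: 190 - P = P - 50, so 240 = 2P and P* = 120, Q* = 70.
The floor of 62 is below the equilibrium price 120, so it is not binding; the market clears at P* = 120, Q* = 70.

70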